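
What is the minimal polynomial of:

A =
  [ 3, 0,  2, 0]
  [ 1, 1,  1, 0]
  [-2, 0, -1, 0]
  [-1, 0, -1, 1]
x^2 - 2*x + 1

The characteristic polynomial is χ_A(x) = (x - 1)^4, so the eigenvalues are known. The minimal polynomial is
  m_A(x) = Π_λ (x − λ)^{k_λ}
where k_λ is the size of the *largest* Jordan block for λ (equivalently, the smallest k with (A − λI)^k v = 0 for every generalised eigenvector v of λ).

  λ = 1: largest Jordan block has size 2, contributing (x − 1)^2

So m_A(x) = (x - 1)^2 = x^2 - 2*x + 1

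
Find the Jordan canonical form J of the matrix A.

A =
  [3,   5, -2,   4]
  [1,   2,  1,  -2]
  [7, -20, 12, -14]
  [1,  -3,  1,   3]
J_3(5) ⊕ J_1(5)

The characteristic polynomial is
  det(x·I − A) = x^4 - 20*x^3 + 150*x^2 - 500*x + 625 = (x - 5)^4

Eigenvalues and multiplicities (the geometric multiplicity of λ is n − rank(A − λI), which equals the number of Jordan blocks for λ):
  λ = 5: algebraic multiplicity = 4, geometric multiplicity = 2

Determining the block sizes for each eigenvalue:
  λ = 5: with am = 4 and gm = 2, the partition is not yet determined (e.g. several partitions of 4 into 2 parts exist). Let N = A − (5)·I. Computing rank(N^1) = 2, rank(N^2) = 1, rank(N^3) = 0; the number of blocks of size ≥ j is rank(N^{j−1}) − rank(N^j), giving [2, 1, 1]. So we have 1 block(s) of size 3, 1 block(s) of size 1 → block sizes [3, 1]

Assembling the blocks gives a Jordan form
J =
  [5, 1, 0, 0]
  [0, 5, 1, 0]
  [0, 0, 5, 0]
  [0, 0, 0, 5]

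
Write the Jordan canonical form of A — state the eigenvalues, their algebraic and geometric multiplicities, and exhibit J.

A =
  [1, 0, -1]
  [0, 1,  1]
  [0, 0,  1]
J_2(1) ⊕ J_1(1)

The characteristic polynomial is
  det(x·I − A) = x^3 - 3*x^2 + 3*x - 1 = (x - 1)^3

Eigenvalues and multiplicities (the geometric multiplicity of λ is n − rank(A − λI), which equals the number of Jordan blocks for λ):
  λ = 1: algebraic multiplicity = 3, geometric multiplicity = 2

Determining the block sizes for each eigenvalue:
  λ = 1: 2 blocks summing to 3 forces exactly one block of size 2 and the rest size 1 → block sizes [2, 1]

Assembling the blocks gives a Jordan form
J =
  [1, 1, 0]
  [0, 1, 0]
  [0, 0, 1]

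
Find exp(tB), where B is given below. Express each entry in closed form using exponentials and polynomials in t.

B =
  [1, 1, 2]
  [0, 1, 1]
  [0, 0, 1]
e^{tB} =
  [exp(t), t*exp(t), t^2*exp(t)/2 + 2*t*exp(t)]
  [0, exp(t), t*exp(t)]
  [0, 0, exp(t)]

Strategy: write B = P · J · P⁻¹ where J is a Jordan canonical form, so e^{tB} = P · e^{tJ} · P⁻¹, and e^{tJ} can be computed block-by-block.

B has Jordan form
J =
  [1, 1, 0]
  [0, 1, 1]
  [0, 0, 1]
(up to reordering of blocks).

Per-block formulas:
  For a 3×3 Jordan block J_3(1): exp(t · J_3(1)) = e^(1t)·(I + t·N + (t^2/2)·N^2), where N is the 3×3 nilpotent shift.

After assembling e^{tJ} and conjugating by P, we get:

e^{tB} =
  [exp(t), t*exp(t), t^2*exp(t)/2 + 2*t*exp(t)]
  [0, exp(t), t*exp(t)]
  [0, 0, exp(t)]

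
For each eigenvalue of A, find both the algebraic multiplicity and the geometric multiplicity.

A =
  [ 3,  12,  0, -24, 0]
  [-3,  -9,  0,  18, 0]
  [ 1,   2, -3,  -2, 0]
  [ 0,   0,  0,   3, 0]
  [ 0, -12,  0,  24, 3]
λ = -3: alg = 3, geom = 2; λ = 3: alg = 2, geom = 2

Step 1 — factor the characteristic polynomial to read off the algebraic multiplicities:
  χ_A(x) = (x - 3)^2*(x + 3)^3

Step 2 — compute geometric multiplicities via the rank-nullity identity g(λ) = n − rank(A − λI):
  rank(A − (-3)·I) = 3, so dim ker(A − (-3)·I) = n − 3 = 2
  rank(A − (3)·I) = 3, so dim ker(A − (3)·I) = n − 3 = 2

Summary:
  λ = -3: algebraic multiplicity = 3, geometric multiplicity = 2
  λ = 3: algebraic multiplicity = 2, geometric multiplicity = 2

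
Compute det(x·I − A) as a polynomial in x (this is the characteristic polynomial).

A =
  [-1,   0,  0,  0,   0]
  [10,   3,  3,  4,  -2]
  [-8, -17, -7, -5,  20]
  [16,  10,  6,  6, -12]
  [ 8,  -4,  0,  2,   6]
x^5 - 7*x^4 + 16*x^3 - 8*x^2 - 16*x + 16

Expanding det(x·I − A) (e.g. by cofactor expansion or by noting that A is similar to its Jordan form J, which has the same characteristic polynomial as A) gives
  χ_A(x) = x^5 - 7*x^4 + 16*x^3 - 8*x^2 - 16*x + 16
which factors as (x - 2)^4*(x + 1). The eigenvalues (with algebraic multiplicities) are λ = -1 with multiplicity 1, λ = 2 with multiplicity 4.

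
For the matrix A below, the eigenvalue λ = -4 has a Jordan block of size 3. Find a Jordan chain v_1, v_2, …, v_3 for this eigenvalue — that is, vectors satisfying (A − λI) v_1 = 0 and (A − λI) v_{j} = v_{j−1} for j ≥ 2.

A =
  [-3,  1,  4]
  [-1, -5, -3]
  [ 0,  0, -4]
A Jordan chain for λ = -4 of length 3:
v_1 = (1, -1, 0)ᵀ
v_2 = (4, -3, 0)ᵀ
v_3 = (0, 0, 1)ᵀ

Let N = A − (-4)·I. We want v_3 with N^3 v_3 = 0 but N^2 v_3 ≠ 0; then v_{j-1} := N · v_j for j = 3, …, 2.

Pick v_3 = (0, 0, 1)ᵀ.
Then v_2 = N · v_3 = (4, -3, 0)ᵀ.
Then v_1 = N · v_2 = (1, -1, 0)ᵀ.

Sanity check: (A − (-4)·I) v_1 = (0, 0, 0)ᵀ = 0. ✓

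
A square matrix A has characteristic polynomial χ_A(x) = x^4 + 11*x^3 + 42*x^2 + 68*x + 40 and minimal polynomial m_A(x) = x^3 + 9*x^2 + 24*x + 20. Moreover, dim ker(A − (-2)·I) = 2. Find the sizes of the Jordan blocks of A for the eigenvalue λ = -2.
Block sizes for λ = -2: [2, 1]

Step 1 — from the characteristic polynomial, algebraic multiplicity of λ = -2 is 3. From dim ker(A − (-2)·I) = 2, there are exactly 2 Jordan blocks for λ = -2.
Step 2 — from the minimal polynomial, the factor (x + 2)^2 tells us the largest block for λ = -2 has size 2.
Step 3 — with total size 3, 2 blocks, and largest block 2, the block sizes (in nonincreasing order) are [2, 1].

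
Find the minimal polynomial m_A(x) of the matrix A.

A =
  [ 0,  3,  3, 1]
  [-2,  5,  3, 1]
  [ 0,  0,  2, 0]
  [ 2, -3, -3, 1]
x^2 - 4*x + 4

The characteristic polynomial is χ_A(x) = (x - 2)^4, so the eigenvalues are known. The minimal polynomial is
  m_A(x) = Π_λ (x − λ)^{k_λ}
where k_λ is the size of the *largest* Jordan block for λ (equivalently, the smallest k with (A − λI)^k v = 0 for every generalised eigenvector v of λ).

  λ = 2: largest Jordan block has size 2, contributing (x − 2)^2

So m_A(x) = (x - 2)^2 = x^2 - 4*x + 4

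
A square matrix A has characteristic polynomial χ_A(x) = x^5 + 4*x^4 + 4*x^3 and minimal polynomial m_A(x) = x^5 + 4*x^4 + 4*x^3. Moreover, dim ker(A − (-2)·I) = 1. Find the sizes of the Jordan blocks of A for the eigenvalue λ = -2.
Block sizes for λ = -2: [2]

Step 1 — from the characteristic polynomial, algebraic multiplicity of λ = -2 is 2. From dim ker(A − (-2)·I) = 1, there are exactly 1 Jordan blocks for λ = -2.
Step 2 — from the minimal polynomial, the factor (x + 2)^2 tells us the largest block for λ = -2 has size 2.
Step 3 — with total size 2, 1 blocks, and largest block 2, the block sizes (in nonincreasing order) are [2].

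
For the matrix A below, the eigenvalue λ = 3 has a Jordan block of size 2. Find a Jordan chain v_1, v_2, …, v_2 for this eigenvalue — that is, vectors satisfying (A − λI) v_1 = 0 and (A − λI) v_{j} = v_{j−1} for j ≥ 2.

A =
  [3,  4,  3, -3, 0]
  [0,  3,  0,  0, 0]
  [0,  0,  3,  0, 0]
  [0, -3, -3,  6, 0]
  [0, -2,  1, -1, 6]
A Jordan chain for λ = 3 of length 2:
v_1 = (1, 0, 0, 0, 0)ᵀ
v_2 = (0, 1, -1, 0, 1)ᵀ

Let N = A − (3)·I. We want v_2 with N^2 v_2 = 0 but N^1 v_2 ≠ 0; then v_{j-1} := N · v_j for j = 2, …, 2.

Pick v_2 = (0, 1, -1, 0, 1)ᵀ.
Then v_1 = N · v_2 = (1, 0, 0, 0, 0)ᵀ.

Sanity check: (A − (3)·I) v_1 = (0, 0, 0, 0, 0)ᵀ = 0. ✓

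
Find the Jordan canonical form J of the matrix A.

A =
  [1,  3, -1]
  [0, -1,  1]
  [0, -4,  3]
J_3(1)

The characteristic polynomial is
  det(x·I − A) = x^3 - 3*x^2 + 3*x - 1 = (x - 1)^3

Eigenvalues and multiplicities (the geometric multiplicity of λ is n − rank(A − λI), which equals the number of Jordan blocks for λ):
  λ = 1: algebraic multiplicity = 3, geometric multiplicity = 1

Determining the block sizes for each eigenvalue:
  λ = 1: one block (gm = 1), so the single block has size am = 3 → block sizes [3]

Assembling the blocks gives a Jordan form
J =
  [1, 1, 0]
  [0, 1, 1]
  [0, 0, 1]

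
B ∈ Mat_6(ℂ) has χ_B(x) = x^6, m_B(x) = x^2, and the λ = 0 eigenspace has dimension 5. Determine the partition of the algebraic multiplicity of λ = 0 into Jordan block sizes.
Block sizes for λ = 0: [2, 1, 1, 1, 1]

Step 1 — from the characteristic polynomial, algebraic multiplicity of λ = 0 is 6. From dim ker(B − (0)·I) = 5, there are exactly 5 Jordan blocks for λ = 0.
Step 2 — from the minimal polynomial, the factor (x − 0)^2 tells us the largest block for λ = 0 has size 2.
Step 3 — with total size 6, 5 blocks, and largest block 2, the block sizes (in nonincreasing order) are [2, 1, 1, 1, 1].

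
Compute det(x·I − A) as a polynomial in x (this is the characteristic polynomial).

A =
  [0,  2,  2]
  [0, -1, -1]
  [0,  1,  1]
x^3

Expanding det(x·I − A) (e.g. by cofactor expansion or by noting that A is similar to its Jordan form J, which has the same characteristic polynomial as A) gives
  χ_A(x) = x^3
which factors as x^3. The eigenvalues (with algebraic multiplicities) are λ = 0 with multiplicity 3.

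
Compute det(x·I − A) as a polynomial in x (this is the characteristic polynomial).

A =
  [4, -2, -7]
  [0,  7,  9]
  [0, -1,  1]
x^3 - 12*x^2 + 48*x - 64

Expanding det(x·I − A) (e.g. by cofactor expansion or by noting that A is similar to its Jordan form J, which has the same characteristic polynomial as A) gives
  χ_A(x) = x^3 - 12*x^2 + 48*x - 64
which factors as (x - 4)^3. The eigenvalues (with algebraic multiplicities) are λ = 4 with multiplicity 3.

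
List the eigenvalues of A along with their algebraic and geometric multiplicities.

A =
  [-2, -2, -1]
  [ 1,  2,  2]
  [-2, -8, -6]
λ = -2: alg = 3, geom = 1

Step 1 — factor the characteristic polynomial to read off the algebraic multiplicities:
  χ_A(x) = (x + 2)^3

Step 2 — compute geometric multiplicities via the rank-nullity identity g(λ) = n − rank(A − λI):
  rank(A − (-2)·I) = 2, so dim ker(A − (-2)·I) = n − 2 = 1

Summary:
  λ = -2: algebraic multiplicity = 3, geometric multiplicity = 1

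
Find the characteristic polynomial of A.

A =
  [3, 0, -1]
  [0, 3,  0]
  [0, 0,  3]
x^3 - 9*x^2 + 27*x - 27

Expanding det(x·I − A) (e.g. by cofactor expansion or by noting that A is similar to its Jordan form J, which has the same characteristic polynomial as A) gives
  χ_A(x) = x^3 - 9*x^2 + 27*x - 27
which factors as (x - 3)^3. The eigenvalues (with algebraic multiplicities) are λ = 3 with multiplicity 3.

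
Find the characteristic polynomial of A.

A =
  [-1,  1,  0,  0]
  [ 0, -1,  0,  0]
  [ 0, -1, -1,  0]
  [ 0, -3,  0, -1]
x^4 + 4*x^3 + 6*x^2 + 4*x + 1

Expanding det(x·I − A) (e.g. by cofactor expansion or by noting that A is similar to its Jordan form J, which has the same characteristic polynomial as A) gives
  χ_A(x) = x^4 + 4*x^3 + 6*x^2 + 4*x + 1
which factors as (x + 1)^4. The eigenvalues (with algebraic multiplicities) are λ = -1 with multiplicity 4.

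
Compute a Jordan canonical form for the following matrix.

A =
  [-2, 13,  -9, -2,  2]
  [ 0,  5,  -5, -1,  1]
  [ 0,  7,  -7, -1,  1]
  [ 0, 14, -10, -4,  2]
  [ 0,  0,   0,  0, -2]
J_2(-2) ⊕ J_2(-2) ⊕ J_1(-2)

The characteristic polynomial is
  det(x·I − A) = x^5 + 10*x^4 + 40*x^3 + 80*x^2 + 80*x + 32 = (x + 2)^5

Eigenvalues and multiplicities (the geometric multiplicity of λ is n − rank(A − λI), which equals the number of Jordan blocks for λ):
  λ = -2: algebraic multiplicity = 5, geometric multiplicity = 3

Determining the block sizes for each eigenvalue:
  λ = -2: with am = 5 and gm = 3, the partition is not yet determined (e.g. several partitions of 5 into 3 parts exist). Let N = A − (-2)·I. Computing rank(N^1) = 2, rank(N^2) = 0; the number of blocks of size ≥ j is rank(N^{j−1}) − rank(N^j), giving [3, 2]. So we have 2 block(s) of size 2, 1 block(s) of size 1 → block sizes [2, 2, 1]

Assembling the blocks gives a Jordan form
J =
  [-2,  1,  0,  0,  0]
  [ 0, -2,  0,  0,  0]
  [ 0,  0, -2,  1,  0]
  [ 0,  0,  0, -2,  0]
  [ 0,  0,  0,  0, -2]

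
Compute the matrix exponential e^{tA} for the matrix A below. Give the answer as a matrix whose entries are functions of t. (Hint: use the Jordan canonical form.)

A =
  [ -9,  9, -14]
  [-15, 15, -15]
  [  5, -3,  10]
e^{tA} =
  [-5*t*exp(5*t) - 9*exp(6*t) + 10*exp(5*t), 3*t*exp(5*t) + 6*exp(6*t) - 6*exp(5*t), -5*t*exp(5*t) - 9*exp(6*t) + 9*exp(5*t)]
  [-15*exp(6*t) + 15*exp(5*t), 10*exp(6*t) - 9*exp(5*t), -15*exp(6*t) + 15*exp(5*t)]
  [5*t*exp(5*t), -3*t*exp(5*t), 5*t*exp(5*t) + exp(5*t)]

Strategy: write A = P · J · P⁻¹ where J is a Jordan canonical form, so e^{tA} = P · e^{tJ} · P⁻¹, and e^{tJ} can be computed block-by-block.

A has Jordan form
J =
  [5, 1, 0]
  [0, 5, 0]
  [0, 0, 6]
(up to reordering of blocks).

Per-block formulas:
  For a 1×1 block at λ = 6: exp(t · [6]) = [e^(6t)].
  For a 2×2 Jordan block J_2(5): exp(t · J_2(5)) = e^(5t)·(I + t·N), where N is the 2×2 nilpotent shift.

After assembling e^{tJ} and conjugating by P, we get:

e^{tA} =
  [-5*t*exp(5*t) - 9*exp(6*t) + 10*exp(5*t), 3*t*exp(5*t) + 6*exp(6*t) - 6*exp(5*t), -5*t*exp(5*t) - 9*exp(6*t) + 9*exp(5*t)]
  [-15*exp(6*t) + 15*exp(5*t), 10*exp(6*t) - 9*exp(5*t), -15*exp(6*t) + 15*exp(5*t)]
  [5*t*exp(5*t), -3*t*exp(5*t), 5*t*exp(5*t) + exp(5*t)]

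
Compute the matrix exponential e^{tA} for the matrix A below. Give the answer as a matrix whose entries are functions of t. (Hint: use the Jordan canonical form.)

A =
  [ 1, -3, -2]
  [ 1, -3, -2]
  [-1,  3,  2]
e^{tA} =
  [t + 1, -3*t, -2*t]
  [t, 1 - 3*t, -2*t]
  [-t, 3*t, 2*t + 1]

Strategy: write A = P · J · P⁻¹ where J is a Jordan canonical form, so e^{tA} = P · e^{tJ} · P⁻¹, and e^{tJ} can be computed block-by-block.

A has Jordan form
J =
  [0, 1, 0]
  [0, 0, 0]
  [0, 0, 0]
(up to reordering of blocks).

Per-block formulas:
  For a 1×1 block at λ = 0: exp(t · [0]) = [e^(0t)].
  For a 2×2 Jordan block J_2(0): exp(t · J_2(0)) = e^(0t)·(I + t·N), where N is the 2×2 nilpotent shift.

After assembling e^{tJ} and conjugating by P, we get:

e^{tA} =
  [t + 1, -3*t, -2*t]
  [t, 1 - 3*t, -2*t]
  [-t, 3*t, 2*t + 1]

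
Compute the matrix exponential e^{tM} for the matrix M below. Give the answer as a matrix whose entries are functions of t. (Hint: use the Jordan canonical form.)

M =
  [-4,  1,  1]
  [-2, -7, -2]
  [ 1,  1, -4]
e^{tM} =
  [t*exp(-5*t) + exp(-5*t), t*exp(-5*t), t*exp(-5*t)]
  [-2*t*exp(-5*t), -2*t*exp(-5*t) + exp(-5*t), -2*t*exp(-5*t)]
  [t*exp(-5*t), t*exp(-5*t), t*exp(-5*t) + exp(-5*t)]

Strategy: write M = P · J · P⁻¹ where J is a Jordan canonical form, so e^{tM} = P · e^{tJ} · P⁻¹, and e^{tJ} can be computed block-by-block.

M has Jordan form
J =
  [-5,  1,  0]
  [ 0, -5,  0]
  [ 0,  0, -5]
(up to reordering of blocks).

Per-block formulas:
  For a 1×1 block at λ = -5: exp(t · [-5]) = [e^(-5t)].
  For a 2×2 Jordan block J_2(-5): exp(t · J_2(-5)) = e^(-5t)·(I + t·N), where N is the 2×2 nilpotent shift.

After assembling e^{tJ} and conjugating by P, we get:

e^{tM} =
  [t*exp(-5*t) + exp(-5*t), t*exp(-5*t), t*exp(-5*t)]
  [-2*t*exp(-5*t), -2*t*exp(-5*t) + exp(-5*t), -2*t*exp(-5*t)]
  [t*exp(-5*t), t*exp(-5*t), t*exp(-5*t) + exp(-5*t)]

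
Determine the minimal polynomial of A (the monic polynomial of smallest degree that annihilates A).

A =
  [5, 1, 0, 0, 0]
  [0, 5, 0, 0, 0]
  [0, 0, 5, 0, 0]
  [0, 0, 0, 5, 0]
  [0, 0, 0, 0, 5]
x^2 - 10*x + 25

The characteristic polynomial is χ_A(x) = (x - 5)^5, so the eigenvalues are known. The minimal polynomial is
  m_A(x) = Π_λ (x − λ)^{k_λ}
where k_λ is the size of the *largest* Jordan block for λ (equivalently, the smallest k with (A − λI)^k v = 0 for every generalised eigenvector v of λ).

  λ = 5: largest Jordan block has size 2, contributing (x − 5)^2

So m_A(x) = (x - 5)^2 = x^2 - 10*x + 25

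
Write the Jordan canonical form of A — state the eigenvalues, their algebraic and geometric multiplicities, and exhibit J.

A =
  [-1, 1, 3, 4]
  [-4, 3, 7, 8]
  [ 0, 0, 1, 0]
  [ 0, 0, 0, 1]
J_3(1) ⊕ J_1(1)

The characteristic polynomial is
  det(x·I − A) = x^4 - 4*x^3 + 6*x^2 - 4*x + 1 = (x - 1)^4

Eigenvalues and multiplicities (the geometric multiplicity of λ is n − rank(A − λI), which equals the number of Jordan blocks for λ):
  λ = 1: algebraic multiplicity = 4, geometric multiplicity = 2

Determining the block sizes for each eigenvalue:
  λ = 1: with am = 4 and gm = 2, the partition is not yet determined (e.g. several partitions of 4 into 2 parts exist). Let N = A − (1)·I. Computing rank(N^1) = 2, rank(N^2) = 1, rank(N^3) = 0; the number of blocks of size ≥ j is rank(N^{j−1}) − rank(N^j), giving [2, 1, 1]. So we have 1 block(s) of size 3, 1 block(s) of size 1 → block sizes [3, 1]

Assembling the blocks gives a Jordan form
J =
  [1, 1, 0, 0]
  [0, 1, 1, 0]
  [0, 0, 1, 0]
  [0, 0, 0, 1]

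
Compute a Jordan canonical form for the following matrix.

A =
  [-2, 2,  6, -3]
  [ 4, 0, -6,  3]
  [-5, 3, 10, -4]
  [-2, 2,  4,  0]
J_2(2) ⊕ J_2(2)

The characteristic polynomial is
  det(x·I − A) = x^4 - 8*x^3 + 24*x^2 - 32*x + 16 = (x - 2)^4

Eigenvalues and multiplicities (the geometric multiplicity of λ is n − rank(A − λI), which equals the number of Jordan blocks for λ):
  λ = 2: algebraic multiplicity = 4, geometric multiplicity = 2

Determining the block sizes for each eigenvalue:
  λ = 2: with am = 4 and gm = 2, the partition is not yet determined (e.g. several partitions of 4 into 2 parts exist). Let N = A − (2)·I. Computing rank(N^1) = 2, rank(N^2) = 0; the number of blocks of size ≥ j is rank(N^{j−1}) − rank(N^j), giving [2, 2]. So we have 2 block(s) of size 2 → block sizes [2, 2]

Assembling the blocks gives a Jordan form
J =
  [2, 1, 0, 0]
  [0, 2, 0, 0]
  [0, 0, 2, 1]
  [0, 0, 0, 2]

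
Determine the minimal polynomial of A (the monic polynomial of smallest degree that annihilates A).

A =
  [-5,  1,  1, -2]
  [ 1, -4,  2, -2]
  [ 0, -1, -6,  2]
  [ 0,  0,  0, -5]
x^3 + 15*x^2 + 75*x + 125

The characteristic polynomial is χ_A(x) = (x + 5)^4, so the eigenvalues are known. The minimal polynomial is
  m_A(x) = Π_λ (x − λ)^{k_λ}
where k_λ is the size of the *largest* Jordan block for λ (equivalently, the smallest k with (A − λI)^k v = 0 for every generalised eigenvector v of λ).

  λ = -5: largest Jordan block has size 3, contributing (x + 5)^3

So m_A(x) = (x + 5)^3 = x^3 + 15*x^2 + 75*x + 125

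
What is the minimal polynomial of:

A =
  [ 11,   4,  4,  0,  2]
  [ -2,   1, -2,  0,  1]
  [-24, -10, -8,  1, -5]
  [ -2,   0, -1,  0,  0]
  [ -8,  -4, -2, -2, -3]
x^4 - 2*x^3 + 2*x - 1

The characteristic polynomial is χ_A(x) = (x - 1)^3*(x + 1)^2, so the eigenvalues are known. The minimal polynomial is
  m_A(x) = Π_λ (x − λ)^{k_λ}
where k_λ is the size of the *largest* Jordan block for λ (equivalently, the smallest k with (A − λI)^k v = 0 for every generalised eigenvector v of λ).

  λ = -1: largest Jordan block has size 1, contributing (x + 1)
  λ = 1: largest Jordan block has size 3, contributing (x − 1)^3

So m_A(x) = (x - 1)^3*(x + 1) = x^4 - 2*x^3 + 2*x - 1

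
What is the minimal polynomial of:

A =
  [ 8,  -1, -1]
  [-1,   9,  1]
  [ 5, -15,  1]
x^3 - 18*x^2 + 108*x - 216

The characteristic polynomial is χ_A(x) = (x - 6)^3, so the eigenvalues are known. The minimal polynomial is
  m_A(x) = Π_λ (x − λ)^{k_λ}
where k_λ is the size of the *largest* Jordan block for λ (equivalently, the smallest k with (A − λI)^k v = 0 for every generalised eigenvector v of λ).

  λ = 6: largest Jordan block has size 3, contributing (x − 6)^3

So m_A(x) = (x - 6)^3 = x^3 - 18*x^2 + 108*x - 216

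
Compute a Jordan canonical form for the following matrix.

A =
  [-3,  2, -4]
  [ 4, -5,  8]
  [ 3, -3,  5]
J_2(-1) ⊕ J_1(-1)

The characteristic polynomial is
  det(x·I − A) = x^3 + 3*x^2 + 3*x + 1 = (x + 1)^3

Eigenvalues and multiplicities (the geometric multiplicity of λ is n − rank(A − λI), which equals the number of Jordan blocks for λ):
  λ = -1: algebraic multiplicity = 3, geometric multiplicity = 2

Determining the block sizes for each eigenvalue:
  λ = -1: 2 blocks summing to 3 forces exactly one block of size 2 and the rest size 1 → block sizes [2, 1]

Assembling the blocks gives a Jordan form
J =
  [-1,  1,  0]
  [ 0, -1,  0]
  [ 0,  0, -1]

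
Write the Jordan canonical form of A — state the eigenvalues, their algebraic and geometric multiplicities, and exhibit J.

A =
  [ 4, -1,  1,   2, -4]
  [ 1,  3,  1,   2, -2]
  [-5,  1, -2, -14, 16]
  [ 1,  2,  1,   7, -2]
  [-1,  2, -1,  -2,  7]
J_3(3) ⊕ J_1(5) ⊕ J_1(5)

The characteristic polynomial is
  det(x·I − A) = x^5 - 19*x^4 + 142*x^3 - 522*x^2 + 945*x - 675 = (x - 5)^2*(x - 3)^3

Eigenvalues and multiplicities (the geometric multiplicity of λ is n − rank(A − λI), which equals the number of Jordan blocks for λ):
  λ = 3: algebraic multiplicity = 3, geometric multiplicity = 1
  λ = 5: algebraic multiplicity = 2, geometric multiplicity = 2

Determining the block sizes for each eigenvalue:
  λ = 3: one block (gm = 1), so the single block has size am = 3 → block sizes [3]
  λ = 5: gm = am = 2, so every block has size 1 → block sizes [1, 1]

Assembling the blocks gives a Jordan form
J =
  [3, 1, 0, 0, 0]
  [0, 3, 1, 0, 0]
  [0, 0, 3, 0, 0]
  [0, 0, 0, 5, 0]
  [0, 0, 0, 0, 5]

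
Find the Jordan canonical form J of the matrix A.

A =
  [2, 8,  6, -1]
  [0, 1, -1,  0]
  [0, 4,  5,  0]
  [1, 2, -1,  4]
J_3(3) ⊕ J_1(3)

The characteristic polynomial is
  det(x·I − A) = x^4 - 12*x^3 + 54*x^2 - 108*x + 81 = (x - 3)^4

Eigenvalues and multiplicities (the geometric multiplicity of λ is n − rank(A − λI), which equals the number of Jordan blocks for λ):
  λ = 3: algebraic multiplicity = 4, geometric multiplicity = 2

Determining the block sizes for each eigenvalue:
  λ = 3: with am = 4 and gm = 2, the partition is not yet determined (e.g. several partitions of 4 into 2 parts exist). Let N = A − (3)·I. Computing rank(N^1) = 2, rank(N^2) = 1, rank(N^3) = 0; the number of blocks of size ≥ j is rank(N^{j−1}) − rank(N^j), giving [2, 1, 1]. So we have 1 block(s) of size 3, 1 block(s) of size 1 → block sizes [3, 1]

Assembling the blocks gives a Jordan form
J =
  [3, 1, 0, 0]
  [0, 3, 1, 0]
  [0, 0, 3, 0]
  [0, 0, 0, 3]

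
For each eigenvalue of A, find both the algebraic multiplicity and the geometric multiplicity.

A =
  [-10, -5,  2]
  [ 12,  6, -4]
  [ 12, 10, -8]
λ = -4: alg = 3, geom = 2

Step 1 — factor the characteristic polynomial to read off the algebraic multiplicities:
  χ_A(x) = (x + 4)^3

Step 2 — compute geometric multiplicities via the rank-nullity identity g(λ) = n − rank(A − λI):
  rank(A − (-4)·I) = 1, so dim ker(A − (-4)·I) = n − 1 = 2

Summary:
  λ = -4: algebraic multiplicity = 3, geometric multiplicity = 2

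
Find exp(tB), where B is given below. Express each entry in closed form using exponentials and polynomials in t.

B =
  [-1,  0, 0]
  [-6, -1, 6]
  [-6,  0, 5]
e^{tB} =
  [exp(-t), 0, 0]
  [-exp(5*t) + exp(-t), exp(-t), exp(5*t) - exp(-t)]
  [-exp(5*t) + exp(-t), 0, exp(5*t)]

Strategy: write B = P · J · P⁻¹ where J is a Jordan canonical form, so e^{tB} = P · e^{tJ} · P⁻¹, and e^{tJ} can be computed block-by-block.

B has Jordan form
J =
  [-1,  0, 0]
  [ 0, -1, 0]
  [ 0,  0, 5]
(up to reordering of blocks).

Per-block formulas:
  For a 1×1 block at λ = -1: exp(t · [-1]) = [e^(-1t)].
  For a 1×1 block at λ = 5: exp(t · [5]) = [e^(5t)].

After assembling e^{tJ} and conjugating by P, we get:

e^{tB} =
  [exp(-t), 0, 0]
  [-exp(5*t) + exp(-t), exp(-t), exp(5*t) - exp(-t)]
  [-exp(5*t) + exp(-t), 0, exp(5*t)]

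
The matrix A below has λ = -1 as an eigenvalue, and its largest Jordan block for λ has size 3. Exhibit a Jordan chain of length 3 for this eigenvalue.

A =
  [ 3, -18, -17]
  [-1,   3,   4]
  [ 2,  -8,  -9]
A Jordan chain for λ = -1 of length 3:
v_1 = (-8, 2, -4)ᵀ
v_2 = (-18, 4, -8)ᵀ
v_3 = (0, 1, 0)ᵀ

Let N = A − (-1)·I. We want v_3 with N^3 v_3 = 0 but N^2 v_3 ≠ 0; then v_{j-1} := N · v_j for j = 3, …, 2.

Pick v_3 = (0, 1, 0)ᵀ.
Then v_2 = N · v_3 = (-18, 4, -8)ᵀ.
Then v_1 = N · v_2 = (-8, 2, -4)ᵀ.

Sanity check: (A − (-1)·I) v_1 = (0, 0, 0)ᵀ = 0. ✓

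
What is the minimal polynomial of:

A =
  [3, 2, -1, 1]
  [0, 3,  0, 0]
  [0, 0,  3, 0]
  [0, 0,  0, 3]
x^2 - 6*x + 9

The characteristic polynomial is χ_A(x) = (x - 3)^4, so the eigenvalues are known. The minimal polynomial is
  m_A(x) = Π_λ (x − λ)^{k_λ}
where k_λ is the size of the *largest* Jordan block for λ (equivalently, the smallest k with (A − λI)^k v = 0 for every generalised eigenvector v of λ).

  λ = 3: largest Jordan block has size 2, contributing (x − 3)^2

So m_A(x) = (x - 3)^2 = x^2 - 6*x + 9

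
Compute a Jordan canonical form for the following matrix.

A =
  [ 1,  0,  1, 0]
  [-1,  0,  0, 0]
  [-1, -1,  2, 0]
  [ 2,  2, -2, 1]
J_3(1) ⊕ J_1(1)

The characteristic polynomial is
  det(x·I − A) = x^4 - 4*x^3 + 6*x^2 - 4*x + 1 = (x - 1)^4

Eigenvalues and multiplicities (the geometric multiplicity of λ is n − rank(A − λI), which equals the number of Jordan blocks for λ):
  λ = 1: algebraic multiplicity = 4, geometric multiplicity = 2

Determining the block sizes for each eigenvalue:
  λ = 1: with am = 4 and gm = 2, the partition is not yet determined (e.g. several partitions of 4 into 2 parts exist). Let N = A − (1)·I. Computing rank(N^1) = 2, rank(N^2) = 1, rank(N^3) = 0; the number of blocks of size ≥ j is rank(N^{j−1}) − rank(N^j), giving [2, 1, 1]. So we have 1 block(s) of size 3, 1 block(s) of size 1 → block sizes [3, 1]

Assembling the blocks gives a Jordan form
J =
  [1, 1, 0, 0]
  [0, 1, 1, 0]
  [0, 0, 1, 0]
  [0, 0, 0, 1]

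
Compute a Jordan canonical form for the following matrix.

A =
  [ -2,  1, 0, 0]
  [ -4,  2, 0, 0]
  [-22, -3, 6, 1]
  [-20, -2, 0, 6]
J_2(0) ⊕ J_2(6)

The characteristic polynomial is
  det(x·I − A) = x^4 - 12*x^3 + 36*x^2 = x^2*(x - 6)^2

Eigenvalues and multiplicities (the geometric multiplicity of λ is n − rank(A − λI), which equals the number of Jordan blocks for λ):
  λ = 0: algebraic multiplicity = 2, geometric multiplicity = 1
  λ = 6: algebraic multiplicity = 2, geometric multiplicity = 1

Determining the block sizes for each eigenvalue:
  λ = 0: one block (gm = 1), so the single block has size am = 2 → block sizes [2]
  λ = 6: one block (gm = 1), so the single block has size am = 2 → block sizes [2]

Assembling the blocks gives a Jordan form
J =
  [0, 1, 0, 0]
  [0, 0, 0, 0]
  [0, 0, 6, 1]
  [0, 0, 0, 6]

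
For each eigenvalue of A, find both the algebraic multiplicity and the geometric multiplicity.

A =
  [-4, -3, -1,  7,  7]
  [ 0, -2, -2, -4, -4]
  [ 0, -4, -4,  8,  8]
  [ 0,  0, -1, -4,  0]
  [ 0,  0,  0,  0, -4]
λ = -4: alg = 4, geom = 2; λ = -2: alg = 1, geom = 1

Step 1 — factor the characteristic polynomial to read off the algebraic multiplicities:
  χ_A(x) = (x + 2)*(x + 4)^4

Step 2 — compute geometric multiplicities via the rank-nullity identity g(λ) = n − rank(A − λI):
  rank(A − (-4)·I) = 3, so dim ker(A − (-4)·I) = n − 3 = 2
  rank(A − (-2)·I) = 4, so dim ker(A − (-2)·I) = n − 4 = 1

Summary:
  λ = -4: algebraic multiplicity = 4, geometric multiplicity = 2
  λ = -2: algebraic multiplicity = 1, geometric multiplicity = 1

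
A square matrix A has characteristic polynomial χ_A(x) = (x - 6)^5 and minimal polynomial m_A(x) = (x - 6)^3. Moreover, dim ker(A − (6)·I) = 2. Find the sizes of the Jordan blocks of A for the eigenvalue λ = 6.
Block sizes for λ = 6: [3, 2]

Step 1 — from the characteristic polynomial, algebraic multiplicity of λ = 6 is 5. From dim ker(A − (6)·I) = 2, there are exactly 2 Jordan blocks for λ = 6.
Step 2 — from the minimal polynomial, the factor (x − 6)^3 tells us the largest block for λ = 6 has size 3.
Step 3 — with total size 5, 2 blocks, and largest block 3, the block sizes (in nonincreasing order) are [3, 2].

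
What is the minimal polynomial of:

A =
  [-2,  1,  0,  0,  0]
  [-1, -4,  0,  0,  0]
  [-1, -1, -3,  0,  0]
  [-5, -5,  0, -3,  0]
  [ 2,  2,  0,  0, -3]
x^2 + 6*x + 9

The characteristic polynomial is χ_A(x) = (x + 3)^5, so the eigenvalues are known. The minimal polynomial is
  m_A(x) = Π_λ (x − λ)^{k_λ}
where k_λ is the size of the *largest* Jordan block for λ (equivalently, the smallest k with (A − λI)^k v = 0 for every generalised eigenvector v of λ).

  λ = -3: largest Jordan block has size 2, contributing (x + 3)^2

So m_A(x) = (x + 3)^2 = x^2 + 6*x + 9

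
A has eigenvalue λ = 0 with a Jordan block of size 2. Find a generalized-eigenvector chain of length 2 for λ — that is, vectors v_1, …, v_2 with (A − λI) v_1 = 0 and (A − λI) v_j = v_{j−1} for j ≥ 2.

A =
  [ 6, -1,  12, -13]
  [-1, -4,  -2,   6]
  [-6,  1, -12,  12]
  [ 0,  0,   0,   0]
A Jordan chain for λ = 0 of length 2:
v_1 = (-2, 0, 1, 0)ᵀ
v_2 = (2, 1, 0, 1)ᵀ

Let N = A − (0)·I. We want v_2 with N^2 v_2 = 0 but N^1 v_2 ≠ 0; then v_{j-1} := N · v_j for j = 2, …, 2.

Pick v_2 = (2, 1, 0, 1)ᵀ.
Then v_1 = N · v_2 = (-2, 0, 1, 0)ᵀ.

Sanity check: (A − (0)·I) v_1 = (0, 0, 0, 0)ᵀ = 0. ✓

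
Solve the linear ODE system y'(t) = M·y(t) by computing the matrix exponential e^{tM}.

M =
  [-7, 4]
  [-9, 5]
e^{tM} =
  [-6*t*exp(-t) + exp(-t), 4*t*exp(-t)]
  [-9*t*exp(-t), 6*t*exp(-t) + exp(-t)]

Strategy: write M = P · J · P⁻¹ where J is a Jordan canonical form, so e^{tM} = P · e^{tJ} · P⁻¹, and e^{tJ} can be computed block-by-block.

M has Jordan form
J =
  [-1,  1]
  [ 0, -1]
(up to reordering of blocks).

Per-block formulas:
  For a 2×2 Jordan block J_2(-1): exp(t · J_2(-1)) = e^(-1t)·(I + t·N), where N is the 2×2 nilpotent shift.

After assembling e^{tJ} and conjugating by P, we get:

e^{tM} =
  [-6*t*exp(-t) + exp(-t), 4*t*exp(-t)]
  [-9*t*exp(-t), 6*t*exp(-t) + exp(-t)]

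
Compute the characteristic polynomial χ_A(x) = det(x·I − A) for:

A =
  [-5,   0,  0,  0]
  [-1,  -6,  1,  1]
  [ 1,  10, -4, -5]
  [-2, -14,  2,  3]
x^4 + 12*x^3 + 43*x^2 + 24*x - 80

Expanding det(x·I − A) (e.g. by cofactor expansion or by noting that A is similar to its Jordan form J, which has the same characteristic polynomial as A) gives
  χ_A(x) = x^4 + 12*x^3 + 43*x^2 + 24*x - 80
which factors as (x - 1)*(x + 4)^2*(x + 5). The eigenvalues (with algebraic multiplicities) are λ = -5 with multiplicity 1, λ = -4 with multiplicity 2, λ = 1 with multiplicity 1.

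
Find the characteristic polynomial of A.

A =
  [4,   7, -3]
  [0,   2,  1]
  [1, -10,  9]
x^3 - 15*x^2 + 75*x - 125

Expanding det(x·I − A) (e.g. by cofactor expansion or by noting that A is similar to its Jordan form J, which has the same characteristic polynomial as A) gives
  χ_A(x) = x^3 - 15*x^2 + 75*x - 125
which factors as (x - 5)^3. The eigenvalues (with algebraic multiplicities) are λ = 5 with multiplicity 3.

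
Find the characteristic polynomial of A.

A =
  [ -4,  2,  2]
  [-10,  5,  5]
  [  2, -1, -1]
x^3

Expanding det(x·I − A) (e.g. by cofactor expansion or by noting that A is similar to its Jordan form J, which has the same characteristic polynomial as A) gives
  χ_A(x) = x^3
which factors as x^3. The eigenvalues (with algebraic multiplicities) are λ = 0 with multiplicity 3.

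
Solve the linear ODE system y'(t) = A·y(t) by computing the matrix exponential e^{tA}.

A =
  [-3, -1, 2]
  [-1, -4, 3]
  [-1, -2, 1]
e^{tA} =
  [-t*exp(-2*t) + exp(-2*t), -t^2*exp(-2*t)/2 - t*exp(-2*t), t^2*exp(-2*t)/2 + 2*t*exp(-2*t)]
  [-t*exp(-2*t), -t^2*exp(-2*t)/2 - 2*t*exp(-2*t) + exp(-2*t), t^2*exp(-2*t)/2 + 3*t*exp(-2*t)]
  [-t*exp(-2*t), -t^2*exp(-2*t)/2 - 2*t*exp(-2*t), t^2*exp(-2*t)/2 + 3*t*exp(-2*t) + exp(-2*t)]

Strategy: write A = P · J · P⁻¹ where J is a Jordan canonical form, so e^{tA} = P · e^{tJ} · P⁻¹, and e^{tJ} can be computed block-by-block.

A has Jordan form
J =
  [-2,  1,  0]
  [ 0, -2,  1]
  [ 0,  0, -2]
(up to reordering of blocks).

Per-block formulas:
  For a 3×3 Jordan block J_3(-2): exp(t · J_3(-2)) = e^(-2t)·(I + t·N + (t^2/2)·N^2), where N is the 3×3 nilpotent shift.

After assembling e^{tJ} and conjugating by P, we get:

e^{tA} =
  [-t*exp(-2*t) + exp(-2*t), -t^2*exp(-2*t)/2 - t*exp(-2*t), t^2*exp(-2*t)/2 + 2*t*exp(-2*t)]
  [-t*exp(-2*t), -t^2*exp(-2*t)/2 - 2*t*exp(-2*t) + exp(-2*t), t^2*exp(-2*t)/2 + 3*t*exp(-2*t)]
  [-t*exp(-2*t), -t^2*exp(-2*t)/2 - 2*t*exp(-2*t), t^2*exp(-2*t)/2 + 3*t*exp(-2*t) + exp(-2*t)]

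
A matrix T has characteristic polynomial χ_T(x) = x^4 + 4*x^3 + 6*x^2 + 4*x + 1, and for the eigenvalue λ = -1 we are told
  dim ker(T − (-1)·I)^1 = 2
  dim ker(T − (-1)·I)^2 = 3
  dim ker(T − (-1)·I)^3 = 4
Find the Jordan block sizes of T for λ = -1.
Block sizes for λ = -1: [3, 1]

From the dimensions of kernels of powers, the number of Jordan blocks of size at least j is d_j − d_{j−1} where d_j = dim ker(N^j) (with d_0 = 0). Computing the differences gives [2, 1, 1].
The number of blocks of size exactly k is (#blocks of size ≥ k) − (#blocks of size ≥ k + 1), so the partition is: 1 block(s) of size 1, 1 block(s) of size 3.
In nonincreasing order the block sizes are [3, 1].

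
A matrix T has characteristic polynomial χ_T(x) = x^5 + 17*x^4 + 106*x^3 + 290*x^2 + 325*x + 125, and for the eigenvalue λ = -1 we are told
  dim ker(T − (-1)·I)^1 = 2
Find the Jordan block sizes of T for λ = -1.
Block sizes for λ = -1: [1, 1]

From the dimensions of kernels of powers, the number of Jordan blocks of size at least j is d_j − d_{j−1} where d_j = dim ker(N^j) (with d_0 = 0). Computing the differences gives [2].
The number of blocks of size exactly k is (#blocks of size ≥ k) − (#blocks of size ≥ k + 1), so the partition is: 2 block(s) of size 1.
In nonincreasing order the block sizes are [1, 1].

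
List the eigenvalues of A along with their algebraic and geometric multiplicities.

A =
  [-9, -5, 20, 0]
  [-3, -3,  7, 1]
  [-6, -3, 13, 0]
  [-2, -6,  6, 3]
λ = 1: alg = 4, geom = 2

Step 1 — factor the characteristic polynomial to read off the algebraic multiplicities:
  χ_A(x) = (x - 1)^4

Step 2 — compute geometric multiplicities via the rank-nullity identity g(λ) = n − rank(A − λI):
  rank(A − (1)·I) = 2, so dim ker(A − (1)·I) = n − 2 = 2

Summary:
  λ = 1: algebraic multiplicity = 4, geometric multiplicity = 2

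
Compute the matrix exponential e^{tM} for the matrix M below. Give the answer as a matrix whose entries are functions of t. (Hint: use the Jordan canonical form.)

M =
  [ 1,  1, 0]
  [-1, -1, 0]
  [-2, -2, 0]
e^{tM} =
  [t + 1, t, 0]
  [-t, 1 - t, 0]
  [-2*t, -2*t, 1]

Strategy: write M = P · J · P⁻¹ where J is a Jordan canonical form, so e^{tM} = P · e^{tJ} · P⁻¹, and e^{tJ} can be computed block-by-block.

M has Jordan form
J =
  [0, 1, 0]
  [0, 0, 0]
  [0, 0, 0]
(up to reordering of blocks).

Per-block formulas:
  For a 1×1 block at λ = 0: exp(t · [0]) = [e^(0t)].
  For a 2×2 Jordan block J_2(0): exp(t · J_2(0)) = e^(0t)·(I + t·N), where N is the 2×2 nilpotent shift.

After assembling e^{tJ} and conjugating by P, we get:

e^{tM} =
  [t + 1, t, 0]
  [-t, 1 - t, 0]
  [-2*t, -2*t, 1]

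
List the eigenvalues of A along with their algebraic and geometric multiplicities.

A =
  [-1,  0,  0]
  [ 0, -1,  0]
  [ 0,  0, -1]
λ = -1: alg = 3, geom = 3

Step 1 — factor the characteristic polynomial to read off the algebraic multiplicities:
  χ_A(x) = (x + 1)^3

Step 2 — compute geometric multiplicities via the rank-nullity identity g(λ) = n − rank(A − λI):
  rank(A − (-1)·I) = 0, so dim ker(A − (-1)·I) = n − 0 = 3

Summary:
  λ = -1: algebraic multiplicity = 3, geometric multiplicity = 3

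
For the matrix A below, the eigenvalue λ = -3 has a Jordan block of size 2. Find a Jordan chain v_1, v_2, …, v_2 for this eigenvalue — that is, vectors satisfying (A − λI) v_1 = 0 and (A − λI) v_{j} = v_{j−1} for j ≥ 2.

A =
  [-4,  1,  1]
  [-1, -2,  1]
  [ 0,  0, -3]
A Jordan chain for λ = -3 of length 2:
v_1 = (-1, -1, 0)ᵀ
v_2 = (1, 0, 0)ᵀ

Let N = A − (-3)·I. We want v_2 with N^2 v_2 = 0 but N^1 v_2 ≠ 0; then v_{j-1} := N · v_j for j = 2, …, 2.

Pick v_2 = (1, 0, 0)ᵀ.
Then v_1 = N · v_2 = (-1, -1, 0)ᵀ.

Sanity check: (A − (-3)·I) v_1 = (0, 0, 0)ᵀ = 0. ✓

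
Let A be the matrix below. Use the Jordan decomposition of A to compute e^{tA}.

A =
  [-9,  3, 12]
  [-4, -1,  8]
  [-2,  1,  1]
e^{tA} =
  [-6*t*exp(-3*t) + exp(-3*t), 3*t*exp(-3*t), 12*t*exp(-3*t)]
  [-4*t*exp(-3*t), 2*t*exp(-3*t) + exp(-3*t), 8*t*exp(-3*t)]
  [-2*t*exp(-3*t), t*exp(-3*t), 4*t*exp(-3*t) + exp(-3*t)]

Strategy: write A = P · J · P⁻¹ where J is a Jordan canonical form, so e^{tA} = P · e^{tJ} · P⁻¹, and e^{tJ} can be computed block-by-block.

A has Jordan form
J =
  [-3,  1,  0]
  [ 0, -3,  0]
  [ 0,  0, -3]
(up to reordering of blocks).

Per-block formulas:
  For a 1×1 block at λ = -3: exp(t · [-3]) = [e^(-3t)].
  For a 2×2 Jordan block J_2(-3): exp(t · J_2(-3)) = e^(-3t)·(I + t·N), where N is the 2×2 nilpotent shift.

After assembling e^{tJ} and conjugating by P, we get:

e^{tA} =
  [-6*t*exp(-3*t) + exp(-3*t), 3*t*exp(-3*t), 12*t*exp(-3*t)]
  [-4*t*exp(-3*t), 2*t*exp(-3*t) + exp(-3*t), 8*t*exp(-3*t)]
  [-2*t*exp(-3*t), t*exp(-3*t), 4*t*exp(-3*t) + exp(-3*t)]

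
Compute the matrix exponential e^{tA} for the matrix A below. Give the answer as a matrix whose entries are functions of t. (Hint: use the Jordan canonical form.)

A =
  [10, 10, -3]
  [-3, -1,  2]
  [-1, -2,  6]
e^{tA} =
  [-t^2*exp(5*t) + 5*t*exp(5*t) + exp(5*t), -2*t^2*exp(5*t) + 10*t*exp(5*t), t^2*exp(5*t) - 3*t*exp(5*t)]
  [t^2*exp(5*t)/2 - 3*t*exp(5*t), t^2*exp(5*t) - 6*t*exp(5*t) + exp(5*t), -t^2*exp(5*t)/2 + 2*t*exp(5*t)]
  [-t*exp(5*t), -2*t*exp(5*t), t*exp(5*t) + exp(5*t)]

Strategy: write A = P · J · P⁻¹ where J is a Jordan canonical form, so e^{tA} = P · e^{tJ} · P⁻¹, and e^{tJ} can be computed block-by-block.

A has Jordan form
J =
  [5, 1, 0]
  [0, 5, 1]
  [0, 0, 5]
(up to reordering of blocks).

Per-block formulas:
  For a 3×3 Jordan block J_3(5): exp(t · J_3(5)) = e^(5t)·(I + t·N + (t^2/2)·N^2), where N is the 3×3 nilpotent shift.

After assembling e^{tJ} and conjugating by P, we get:

e^{tA} =
  [-t^2*exp(5*t) + 5*t*exp(5*t) + exp(5*t), -2*t^2*exp(5*t) + 10*t*exp(5*t), t^2*exp(5*t) - 3*t*exp(5*t)]
  [t^2*exp(5*t)/2 - 3*t*exp(5*t), t^2*exp(5*t) - 6*t*exp(5*t) + exp(5*t), -t^2*exp(5*t)/2 + 2*t*exp(5*t)]
  [-t*exp(5*t), -2*t*exp(5*t), t*exp(5*t) + exp(5*t)]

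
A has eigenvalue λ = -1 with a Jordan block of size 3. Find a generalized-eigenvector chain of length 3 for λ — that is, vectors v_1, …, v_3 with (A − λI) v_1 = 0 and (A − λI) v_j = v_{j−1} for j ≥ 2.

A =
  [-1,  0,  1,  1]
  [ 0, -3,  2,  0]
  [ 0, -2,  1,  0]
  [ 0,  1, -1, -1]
A Jordan chain for λ = -1 of length 3:
v_1 = (-1, 0, 0, 0)ᵀ
v_2 = (0, -2, -2, 1)ᵀ
v_3 = (0, 1, 0, 0)ᵀ

Let N = A − (-1)·I. We want v_3 with N^3 v_3 = 0 but N^2 v_3 ≠ 0; then v_{j-1} := N · v_j for j = 3, …, 2.

Pick v_3 = (0, 1, 0, 0)ᵀ.
Then v_2 = N · v_3 = (0, -2, -2, 1)ᵀ.
Then v_1 = N · v_2 = (-1, 0, 0, 0)ᵀ.

Sanity check: (A − (-1)·I) v_1 = (0, 0, 0, 0)ᵀ = 0. ✓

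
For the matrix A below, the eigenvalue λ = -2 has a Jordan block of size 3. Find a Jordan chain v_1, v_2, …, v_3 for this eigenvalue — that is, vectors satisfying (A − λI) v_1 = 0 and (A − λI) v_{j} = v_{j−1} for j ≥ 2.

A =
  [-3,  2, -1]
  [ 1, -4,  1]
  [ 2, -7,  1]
A Jordan chain for λ = -2 of length 3:
v_1 = (1, -1, -3)ᵀ
v_2 = (-1, 1, 2)ᵀ
v_3 = (1, 0, 0)ᵀ

Let N = A − (-2)·I. We want v_3 with N^3 v_3 = 0 but N^2 v_3 ≠ 0; then v_{j-1} := N · v_j for j = 3, …, 2.

Pick v_3 = (1, 0, 0)ᵀ.
Then v_2 = N · v_3 = (-1, 1, 2)ᵀ.
Then v_1 = N · v_2 = (1, -1, -3)ᵀ.

Sanity check: (A − (-2)·I) v_1 = (0, 0, 0)ᵀ = 0. ✓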